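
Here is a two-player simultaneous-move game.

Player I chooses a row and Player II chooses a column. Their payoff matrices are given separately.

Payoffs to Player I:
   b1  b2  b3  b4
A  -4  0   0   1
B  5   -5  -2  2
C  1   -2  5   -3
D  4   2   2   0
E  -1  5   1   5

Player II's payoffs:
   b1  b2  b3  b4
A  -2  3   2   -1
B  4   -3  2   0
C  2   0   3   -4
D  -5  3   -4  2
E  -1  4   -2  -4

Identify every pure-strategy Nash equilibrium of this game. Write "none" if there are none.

For each player, find the best response to each opponent profile; mutual best responses are the pure NE.
Player I against b1: payoffs -4, 5, 1, 4, -1 → best response B.
Player I against b2: payoffs 0, -5, -2, 2, 5 → best response E.
Player I against b3: payoffs 0, -2, 5, 2, 1 → best response C.
Player I against b4: payoffs 1, 2, -3, 0, 5 → best response E.
Player II against A: payoffs -2, 3, 2, -1 → best response b2.
Player II against B: payoffs 4, -3, 2, 0 → best response b1.
Player II against C: payoffs 2, 0, 3, -4 → best response b3.
Player II against D: payoffs -5, 3, -4, 2 → best response b2.
Player II against E: payoffs -1, 4, -2, -4 → best response b2.
Mutual best responses: (B, b1); (C, b3); (E, b2).

Pure-strategy Nash equilibria: (B, b1); (C, b3); (E, b2)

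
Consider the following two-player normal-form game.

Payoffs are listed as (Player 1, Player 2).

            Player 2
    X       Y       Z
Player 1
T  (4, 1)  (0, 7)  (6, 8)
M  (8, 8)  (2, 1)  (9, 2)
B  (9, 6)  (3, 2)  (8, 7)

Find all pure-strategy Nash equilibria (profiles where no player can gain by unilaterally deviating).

Check each profile: it is a Nash equilibrium iff no player can strictly gain by switching unilaterally.
(T, X): Player 1 can switch to M (4 → 8). Not NE.
(T, Y): Player 1 can switch to M (0 → 2). Not NE.
(T, Z): Player 1 can switch to M (6 → 9). Not NE.
(M, X): Player 1 can switch to B (8 → 9). Not NE.
(M, Y): Player 1 can switch to B (2 → 3). Not NE.
(M, Z): Player 2 can switch to X (2 → 8). Not NE.
(B, X): Player 2 can switch to Z (6 → 7). Not NE.
(B, Y): Player 2 can switch to X (2 → 6). Not NE.
(B, Z): Player 1 can switch to M (8 → 9). Not NE.

There is no pure-strategy Nash equilibrium.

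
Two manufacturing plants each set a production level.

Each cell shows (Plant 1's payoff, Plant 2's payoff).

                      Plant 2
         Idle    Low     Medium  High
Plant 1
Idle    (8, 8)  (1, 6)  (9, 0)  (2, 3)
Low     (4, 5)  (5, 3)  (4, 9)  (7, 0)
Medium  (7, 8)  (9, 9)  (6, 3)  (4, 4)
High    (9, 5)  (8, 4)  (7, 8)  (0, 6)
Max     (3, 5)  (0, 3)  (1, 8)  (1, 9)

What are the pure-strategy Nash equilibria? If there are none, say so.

(Idle, Idle): Plant 1 can switch to High (8 → 9). Not NE.
(Idle, Low): Plant 1 can switch to Low (1 → 5). Not NE.
(Idle, Medium): Plant 2 can switch to Idle (0 → 8). Not NE.
(Idle, High): Plant 1 can switch to Low (2 → 7). Not NE.
(Low, Idle): Plant 1 can switch to Idle (4 → 8). Not NE.
(Low, Low): Plant 1 can switch to Medium (5 → 9). Not NE.
(Low, Medium): Plant 1 can switch to Idle (4 → 9). Not NE.
(Low, High): Plant 2 can switch to Idle (0 → 5). Not NE.
(Medium, Idle): Plant 1 can switch to Idle (7 → 8). Not NE.
(Medium, Low): Plant 1 gets 9, best alternative 8; Plant 2 gets 9, best alternative 8. No profitable deviation — NE.
(Medium, Medium): Plant 1 can switch to Idle (6 → 9). Not NE.
(Medium, High): Plant 1 can switch to Low (4 → 7). Not NE.
(High, Idle): Plant 2 can switch to Medium (5 → 8). Not NE.
(The remaining 7 profiles each have a profitable deviation by the same check.)

Pure NE: (Medium, Low)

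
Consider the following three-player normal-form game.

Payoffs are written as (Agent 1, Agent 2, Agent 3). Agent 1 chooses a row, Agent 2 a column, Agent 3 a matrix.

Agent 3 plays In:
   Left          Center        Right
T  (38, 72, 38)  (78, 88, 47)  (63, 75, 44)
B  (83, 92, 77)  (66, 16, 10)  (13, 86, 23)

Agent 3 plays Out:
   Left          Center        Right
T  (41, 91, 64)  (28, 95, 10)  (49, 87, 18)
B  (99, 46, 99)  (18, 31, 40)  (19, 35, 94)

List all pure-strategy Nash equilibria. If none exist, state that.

(T, Left, In): Agent 1 can switch to B (38 → 83). Not NE.
(T, Left, Out): Agent 1 can switch to B (41 → 99). Not NE.
(T, Center, In): Agent 1 gets 78, best alternative 66; Agent 2 gets 88, best alternative 75; Agent 3 gets 47, best alternative 10. No profitable deviation — NE.
(T, Center, Out): Agent 3 can switch to In (10 → 47). Not NE.
(T, Right, In): Agent 2 can switch to Center (75 → 88). Not NE.
(T, Right, Out): Agent 2 can switch to Left (87 → 91). Not NE.
(B, Left, In): Agent 3 can switch to Out (77 → 99). Not NE.
(B, Left, Out): Agent 1 gets 99, best alternative 41; Agent 2 gets 46, best alternative 35; Agent 3 gets 99, best alternative 77. No profitable deviation — NE.
(B, Center, In): Agent 1 can switch to T (66 → 78). Not NE.
(B, Center, Out): Agent 1 can switch to T (18 → 28). Not NE.
(B, Right, In): Agent 1 can switch to T (13 → 63). Not NE.
(B, Right, Out): Agent 1 can switch to T (19 → 49). Not NE.

Pure-strategy Nash equilibria: (T, Center, In); (B, Left, Out)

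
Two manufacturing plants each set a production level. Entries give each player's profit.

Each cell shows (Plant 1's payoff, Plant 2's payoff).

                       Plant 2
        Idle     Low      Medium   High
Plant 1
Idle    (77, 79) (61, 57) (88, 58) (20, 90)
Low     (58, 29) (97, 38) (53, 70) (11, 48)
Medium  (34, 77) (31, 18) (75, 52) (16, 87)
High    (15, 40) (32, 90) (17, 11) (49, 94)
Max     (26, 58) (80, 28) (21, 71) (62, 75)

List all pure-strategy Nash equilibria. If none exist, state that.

The unique pure-strategy Nash equilibrium is (Max, High).

(Idle, Idle): Plant 2 can switch to High (79 → 90). Not NE.
(Idle, Low): Plant 1 can switch to Low (61 → 97). Not NE.
(Idle, Medium): Plant 2 can switch to Idle (58 → 79). Not NE.
(Idle, High): Plant 1 can switch to High (20 → 49). Not NE.
(Low, Idle): Plant 1 can switch to Idle (58 → 77). Not NE.
(Low, Low): Plant 2 can switch to Medium (38 → 70). Not NE.
(Low, Medium): Plant 1 can switch to Idle (53 → 88). Not NE.
(Low, High): Plant 1 can switch to Idle (11 → 20). Not NE.
(Medium, Idle): Plant 1 can switch to Idle (34 → 77). Not NE.
(Medium, Low): Plant 1 can switch to Idle (31 → 61). Not NE.
(Medium, Medium): Plant 1 can switch to Idle (75 → 88). Not NE.
(Medium, High): Plant 1 can switch to Idle (16 → 20). Not NE.
(Max, High): Plant 1 gets 62, best alternative 49; Plant 2 gets 75, best alternative 71. No profitable deviation — NE.
(The remaining 7 profiles each have a profitable deviation by the same check.)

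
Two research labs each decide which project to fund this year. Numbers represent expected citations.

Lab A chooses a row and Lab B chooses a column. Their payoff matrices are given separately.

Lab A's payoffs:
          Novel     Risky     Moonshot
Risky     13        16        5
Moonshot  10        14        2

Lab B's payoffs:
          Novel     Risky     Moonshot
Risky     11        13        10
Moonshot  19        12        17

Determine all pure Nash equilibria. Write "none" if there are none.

For each strategy profile, look for a profitable unilateral deviation.
(Risky, Novel): Lab B can switch to Risky (11 → 13). Not NE.
(Risky, Risky): Lab A gets 16, best alternative 14; Lab B gets 13, best alternative 11. No profitable deviation — NE.
(Risky, Moonshot): Lab B can switch to Novel (10 → 11). Not NE.
(Moonshot, Novel): Lab A can switch to Risky (10 → 13). Not NE.
(Moonshot, Risky): Lab A can switch to Risky (14 → 16). Not NE.
(Moonshot, Moonshot): Lab A can switch to Risky (2 → 5). Not NE.

(Risky, Risky)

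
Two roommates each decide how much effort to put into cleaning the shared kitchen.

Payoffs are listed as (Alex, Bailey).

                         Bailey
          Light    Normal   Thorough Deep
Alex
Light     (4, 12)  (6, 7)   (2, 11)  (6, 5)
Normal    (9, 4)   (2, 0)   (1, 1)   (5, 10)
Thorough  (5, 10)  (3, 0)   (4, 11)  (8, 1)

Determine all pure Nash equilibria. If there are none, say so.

(Light, Light): Alex can switch to Normal (4 → 9). Not NE.
(Light, Normal): Bailey can switch to Light (7 → 12). Not NE.
(Light, Thorough): Alex can switch to Thorough (2 → 4). Not NE.
(Light, Deep): Alex can switch to Thorough (6 → 8). Not NE.
(Normal, Light): Bailey can switch to Deep (4 → 10). Not NE.
(Normal, Normal): Alex can switch to Light (2 → 6). Not NE.
(Normal, Thorough): Alex can switch to Light (1 → 2). Not NE.
(Normal, Deep): Alex can switch to Light (5 → 6). Not NE.
(Thorough, Light): Alex can switch to Normal (5 → 9). Not NE.
(Thorough, Normal): Alex can switch to Light (3 → 6). Not NE.
(Thorough, Thorough): Alex gets 4, best alternative 2; Bailey gets 11, best alternative 10. No profitable deviation — NE.
(The remaining 1 profile has a profitable deviation by the same check.)

Pure NE: (Thorough, Thorough)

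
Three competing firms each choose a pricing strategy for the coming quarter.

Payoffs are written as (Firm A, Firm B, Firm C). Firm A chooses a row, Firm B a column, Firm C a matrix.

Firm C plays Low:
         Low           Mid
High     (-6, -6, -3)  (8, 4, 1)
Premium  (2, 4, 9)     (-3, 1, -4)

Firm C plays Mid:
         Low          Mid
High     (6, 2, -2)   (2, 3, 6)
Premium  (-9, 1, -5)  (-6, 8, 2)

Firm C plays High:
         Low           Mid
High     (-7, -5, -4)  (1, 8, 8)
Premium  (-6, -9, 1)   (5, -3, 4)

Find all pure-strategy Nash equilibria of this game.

(High, Low, Low): Firm A can switch to Premium (-6 → 2). Not NE.
(High, Low, Mid): Firm B can switch to Mid (2 → 3). Not NE.
(High, Low, High): Firm A can switch to Premium (-7 → -6). Not NE.
(High, Mid, Low): Firm C can switch to Mid (1 → 6). Not NE.
(High, Mid, Mid): Firm C can switch to High (6 → 8). Not NE.
(High, Mid, High): Firm A can switch to Premium (1 → 5). Not NE.
(Premium, Low, Low): Firm A gets 2, best alternative -6; Firm B gets 4, best alternative 1; Firm C gets 9, best alternative 1. No profitable deviation — NE.
(Premium, Low, Mid): Firm A can switch to High (-9 → 6). Not NE.
(Premium, Low, High): Firm B can switch to Mid (-9 → -3). Not NE.
(Premium, Mid, High): Firm A gets 5, best alternative 1; Firm B gets -3, best alternative -9; Firm C gets 4, best alternative 2. No profitable deviation — NE.
(The remaining 2 profiles each have a profitable deviation by the same check.)

The pure Nash equilibria are (Premium, Low, Low); (Premium, Mid, High).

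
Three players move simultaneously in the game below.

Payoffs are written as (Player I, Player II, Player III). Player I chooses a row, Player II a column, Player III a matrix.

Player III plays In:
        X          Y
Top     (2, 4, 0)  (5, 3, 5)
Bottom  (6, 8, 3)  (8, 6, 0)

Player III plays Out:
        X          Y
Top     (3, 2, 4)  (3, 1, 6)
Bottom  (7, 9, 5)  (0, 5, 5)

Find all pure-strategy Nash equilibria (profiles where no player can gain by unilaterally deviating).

Check each profile: it is a Nash equilibrium iff no player can strictly gain by switching unilaterally.
(Top, X, In): Player I can switch to Bottom (2 → 6). Not NE.
(Top, X, Out): Player I can switch to Bottom (3 → 7). Not NE.
(Top, Y, In): Player I can switch to Bottom (5 → 8). Not NE.
(Top, Y, Out): Player II can switch to X (1 → 2). Not NE.
(Bottom, X, In): Player III can switch to Out (3 → 5). Not NE.
(Bottom, X, Out): Player I gets 7, best alternative 3; Player II gets 9, best alternative 5; Player III gets 5, best alternative 3. No profitable deviation — NE.
(Bottom, Y, In): Player II can switch to X (6 → 8). Not NE.
(Bottom, Y, Out): Player I can switch to Top (0 → 3). Not NE.

Pure NE: (Bottom, X, Out)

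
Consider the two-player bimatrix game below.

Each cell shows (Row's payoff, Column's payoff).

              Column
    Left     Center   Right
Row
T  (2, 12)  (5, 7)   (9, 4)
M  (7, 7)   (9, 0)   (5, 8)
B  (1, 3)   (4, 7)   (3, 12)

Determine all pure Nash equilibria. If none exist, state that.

This game has no pure Nash equilibrium.

(T, Left): Row can switch to M (2 → 7). Not NE.
(T, Center): Row can switch to M (5 → 9). Not NE.
(T, Right): Column can switch to Left (4 → 12). Not NE.
(M, Left): Column can switch to Right (7 → 8). Not NE.
(M, Center): Column can switch to Left (0 → 7). Not NE.
(M, Right): Row can switch to T (5 → 9). Not NE.
(B, Left): Row can switch to T (1 → 2). Not NE.
(B, Center): Row can switch to T (4 → 5). Not NE.
(B, Right): Row can switch to T (3 → 9). Not NE.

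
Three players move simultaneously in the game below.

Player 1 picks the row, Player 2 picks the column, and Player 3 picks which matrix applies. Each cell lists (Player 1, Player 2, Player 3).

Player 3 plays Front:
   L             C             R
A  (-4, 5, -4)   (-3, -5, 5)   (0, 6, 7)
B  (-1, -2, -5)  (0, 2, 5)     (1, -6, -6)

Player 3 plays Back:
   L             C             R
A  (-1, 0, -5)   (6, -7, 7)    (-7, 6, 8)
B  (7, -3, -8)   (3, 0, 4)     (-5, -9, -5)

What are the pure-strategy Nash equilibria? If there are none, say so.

For each strategy profile, look for a profitable unilateral deviation.
(A, L, Front): Player 1 can switch to B (-4 → -1). Not NE.
(A, L, Back): Player 1 can switch to B (-1 → 7). Not NE.
(A, C, Front): Player 1 can switch to B (-3 → 0). Not NE.
(A, C, Back): Player 2 can switch to L (-7 → 0). Not NE.
(A, R, Front): Player 1 can switch to B (0 → 1). Not NE.
(A, R, Back): Player 1 can switch to B (-7 → -5). Not NE.
(B, C, Front): Player 1 gets 0, best alternative -3; Player 2 gets 2, best alternative -2; Player 3 gets 5, best alternative 4. No profitable deviation — NE.
(The remaining 5 profiles each have a profitable deviation by the same check.)

The unique pure-strategy Nash equilibrium is (B, C, Front).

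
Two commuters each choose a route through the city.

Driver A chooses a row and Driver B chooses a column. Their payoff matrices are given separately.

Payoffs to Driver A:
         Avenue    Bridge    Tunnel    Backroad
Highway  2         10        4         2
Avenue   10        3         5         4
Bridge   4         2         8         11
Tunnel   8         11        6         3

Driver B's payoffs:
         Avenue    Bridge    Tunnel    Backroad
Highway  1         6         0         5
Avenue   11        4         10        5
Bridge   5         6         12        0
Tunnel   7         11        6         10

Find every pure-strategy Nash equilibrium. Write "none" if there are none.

Driver A against Avenue: payoffs 2, 10, 4, 8 → best response Avenue.
Driver A against Bridge: payoffs 10, 3, 2, 11 → best response Tunnel.
Driver A against Tunnel: payoffs 4, 5, 8, 6 → best response Bridge.
Driver A against Backroad: payoffs 2, 4, 11, 3 → best response Bridge.
Driver B against Highway: payoffs 1, 6, 0, 5 → best response Bridge.
Driver B against Avenue: payoffs 11, 4, 10, 5 → best response Avenue.
Driver B against Bridge: payoffs 5, 6, 12, 0 → best response Tunnel.
Driver B against Tunnel: payoffs 7, 11, 6, 10 → best response Bridge.
Mutual best responses: (Avenue, Avenue); (Bridge, Tunnel); (Tunnel, Bridge).

The pure Nash equilibria are (Avenue, Avenue) and (Bridge, Tunnel) and (Tunnel, Bridge).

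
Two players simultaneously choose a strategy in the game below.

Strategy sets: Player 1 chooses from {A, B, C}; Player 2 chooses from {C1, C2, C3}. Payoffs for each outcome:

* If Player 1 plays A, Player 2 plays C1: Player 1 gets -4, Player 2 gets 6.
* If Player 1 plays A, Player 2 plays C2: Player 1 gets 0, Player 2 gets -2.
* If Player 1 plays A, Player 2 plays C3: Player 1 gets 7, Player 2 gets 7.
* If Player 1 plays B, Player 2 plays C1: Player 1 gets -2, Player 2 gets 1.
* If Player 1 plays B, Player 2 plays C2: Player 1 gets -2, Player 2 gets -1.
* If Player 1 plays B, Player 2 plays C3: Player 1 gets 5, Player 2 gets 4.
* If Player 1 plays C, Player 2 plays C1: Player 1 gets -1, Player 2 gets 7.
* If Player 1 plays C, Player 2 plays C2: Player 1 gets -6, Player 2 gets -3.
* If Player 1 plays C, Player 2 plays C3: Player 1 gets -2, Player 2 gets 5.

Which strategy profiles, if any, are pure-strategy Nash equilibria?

The pure Nash equilibria are (A, C3), (C, C1).

Player 1 against C1: payoffs -4, -2, -1 → best response C.
Player 1 against C2: payoffs 0, -2, -6 → best response A.
Player 1 against C3: payoffs 7, 5, -2 → best response A.
Player 2 against A: payoffs 6, -2, 7 → best response C3.
Player 2 against B: payoffs 1, -1, 4 → best response C3.
Player 2 against C: payoffs 7, -3, 5 → best response C1.
Mutual best responses: (A, C3); (C, C1).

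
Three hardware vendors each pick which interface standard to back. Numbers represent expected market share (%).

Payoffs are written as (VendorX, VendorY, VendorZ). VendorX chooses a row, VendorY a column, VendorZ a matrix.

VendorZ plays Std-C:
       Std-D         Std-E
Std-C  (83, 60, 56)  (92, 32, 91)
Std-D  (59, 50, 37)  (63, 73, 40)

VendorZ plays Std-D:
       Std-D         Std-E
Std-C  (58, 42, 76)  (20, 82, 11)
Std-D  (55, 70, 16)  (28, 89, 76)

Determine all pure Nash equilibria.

(Std-C, Std-D, Std-C): VendorZ can switch to Std-D (56 → 76). Not NE.
(Std-C, Std-D, Std-D): VendorY can switch to Std-E (42 → 82). Not NE.
(Std-C, Std-E, Std-C): VendorY can switch to Std-D (32 → 60). Not NE.
(Std-C, Std-E, Std-D): VendorX can switch to Std-D (20 → 28). Not NE.
(Std-D, Std-D, Std-C): VendorX can switch to Std-C (59 → 83). Not NE.
(Std-D, Std-D, Std-D): VendorX can switch to Std-C (55 → 58). Not NE.
(Std-D, Std-E, Std-C): VendorX can switch to Std-C (63 → 92). Not NE.
(Std-D, Std-E, Std-D): VendorX gets 28, best alternative 20; VendorY gets 89, best alternative 70; VendorZ gets 76, best alternative 40. No profitable deviation — NE.

The unique pure-strategy Nash equilibrium is (Std-D, Std-E, Std-D).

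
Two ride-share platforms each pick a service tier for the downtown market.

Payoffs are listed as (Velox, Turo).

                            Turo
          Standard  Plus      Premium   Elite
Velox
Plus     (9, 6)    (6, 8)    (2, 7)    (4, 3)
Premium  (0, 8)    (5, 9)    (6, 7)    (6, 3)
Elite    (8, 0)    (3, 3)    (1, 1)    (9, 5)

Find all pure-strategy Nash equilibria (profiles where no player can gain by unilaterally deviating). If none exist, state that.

Velox against Standard: payoffs 9, 0, 8 → best response Plus.
Velox against Plus: payoffs 6, 5, 3 → best response Plus.
Velox against Premium: payoffs 2, 6, 1 → best response Premium.
Velox against Elite: payoffs 4, 6, 9 → best response Elite.
Turo against Plus: payoffs 6, 8, 7, 3 → best response Plus.
Turo against Premium: payoffs 8, 9, 7, 3 → best response Plus.
Turo against Elite: payoffs 0, 3, 1, 5 → best response Elite.
Mutual best responses: (Plus, Plus); (Elite, Elite).

(Plus, Plus), (Elite, Elite)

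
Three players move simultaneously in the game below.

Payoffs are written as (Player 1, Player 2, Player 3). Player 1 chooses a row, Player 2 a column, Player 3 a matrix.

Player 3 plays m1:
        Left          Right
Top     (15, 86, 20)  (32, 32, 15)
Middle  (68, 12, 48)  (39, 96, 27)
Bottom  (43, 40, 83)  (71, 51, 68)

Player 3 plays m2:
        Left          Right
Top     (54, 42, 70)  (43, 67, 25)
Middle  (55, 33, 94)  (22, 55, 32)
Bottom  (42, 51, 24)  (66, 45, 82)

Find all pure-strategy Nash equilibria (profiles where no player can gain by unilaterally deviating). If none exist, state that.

For each strategy profile, look for a profitable unilateral deviation.
(Top, Left, m1): Player 1 can switch to Middle (15 → 68). Not NE.
(Top, Left, m2): Player 1 can switch to Middle (54 → 55). Not NE.
(Top, Right, m1): Player 1 can switch to Middle (32 → 39). Not NE.
(Top, Right, m2): Player 1 can switch to Bottom (43 → 66). Not NE.
(Middle, Left, m1): Player 2 can switch to Right (12 → 96). Not NE.
(Middle, Left, m2): Player 2 can switch to Right (33 → 55). Not NE.
(Middle, Right, m1): Player 1 can switch to Bottom (39 → 71). Not NE.
(Middle, Right, m2): Player 1 can switch to Top (22 → 43). Not NE.
(Bottom, Left, m1): Player 1 can switch to Middle (43 → 68). Not NE.
(Bottom, Left, m2): Player 1 can switch to Top (42 → 54). Not NE.
(The remaining 2 profiles each have a profitable deviation by the same check.)

This game has no pure Nash equilibrium.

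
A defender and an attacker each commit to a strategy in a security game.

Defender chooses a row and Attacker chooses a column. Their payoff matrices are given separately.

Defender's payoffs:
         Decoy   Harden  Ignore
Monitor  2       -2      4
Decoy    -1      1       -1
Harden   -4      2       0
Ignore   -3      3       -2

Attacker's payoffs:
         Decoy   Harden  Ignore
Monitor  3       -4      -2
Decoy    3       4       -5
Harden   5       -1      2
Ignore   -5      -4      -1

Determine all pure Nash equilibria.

The unique pure-strategy Nash equilibrium is (Monitor, Decoy).

For each strategy profile, look for a profitable unilateral deviation.
(Monitor, Decoy): Defender gets 2, best alternative -1; Attacker gets 3, best alternative -2. No profitable deviation — NE.
(Monitor, Harden): Defender can switch to Decoy (-2 → 1). Not NE.
(Monitor, Ignore): Attacker can switch to Decoy (-2 → 3). Not NE.
(Decoy, Decoy): Defender can switch to Monitor (-1 → 2). Not NE.
(Decoy, Harden): Defender can switch to Harden (1 → 2). Not NE.
(Decoy, Ignore): Defender can switch to Monitor (-1 → 4). Not NE.
(Harden, Decoy): Defender can switch to Monitor (-4 → 2). Not NE.
(Harden, Harden): Defender can switch to Ignore (2 → 3). Not NE.
(Harden, Ignore): Defender can switch to Monitor (0 → 4). Not NE.
(Ignore, Decoy): Defender can switch to Monitor (-3 → 2). Not NE.
(Ignore, Harden): Attacker can switch to Ignore (-4 → -1). Not NE.
(Ignore, Ignore): Defender can switch to Monitor (-2 → 4). Not NE.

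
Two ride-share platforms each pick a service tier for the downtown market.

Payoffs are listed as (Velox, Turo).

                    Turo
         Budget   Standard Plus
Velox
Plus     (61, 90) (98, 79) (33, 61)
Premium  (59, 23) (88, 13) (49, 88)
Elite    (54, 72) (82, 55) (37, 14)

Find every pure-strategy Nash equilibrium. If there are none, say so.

Check each profile: it is a Nash equilibrium iff no player can strictly gain by switching unilaterally.
(Plus, Budget): Velox gets 61, best alternative 59; Turo gets 90, best alternative 79. No profitable deviation — NE.
(Plus, Standard): Turo can switch to Budget (79 → 90). Not NE.
(Plus, Plus): Velox can switch to Premium (33 → 49). Not NE.
(Premium, Budget): Velox can switch to Plus (59 → 61). Not NE.
(Premium, Standard): Velox can switch to Plus (88 → 98). Not NE.
(Premium, Plus): Velox gets 49, best alternative 37; Turo gets 88, best alternative 23. No profitable deviation — NE.
(Elite, Budget): Velox can switch to Plus (54 → 61). Not NE.
(Elite, Standard): Velox can switch to Plus (82 → 98). Not NE.
(Elite, Plus): Velox can switch to Premium (37 → 49). Not NE.

The pure Nash equilibria are (Plus, Budget) and (Premium, Plus).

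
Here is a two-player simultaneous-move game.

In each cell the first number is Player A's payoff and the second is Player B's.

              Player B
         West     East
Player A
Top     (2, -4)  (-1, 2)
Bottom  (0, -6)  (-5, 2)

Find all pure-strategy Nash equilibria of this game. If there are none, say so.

The unique pure-strategy Nash equilibrium is (Top, East).

(Top, West): Player B can switch to East (-4 → 2). Not NE.
(Top, East): Player A gets -1, best alternative -5; Player B gets 2, best alternative -4. No profitable deviation — NE.
(Bottom, West): Player A can switch to Top (0 → 2). Not NE.
(Bottom, East): Player A can switch to Top (-5 → -1). Not NE.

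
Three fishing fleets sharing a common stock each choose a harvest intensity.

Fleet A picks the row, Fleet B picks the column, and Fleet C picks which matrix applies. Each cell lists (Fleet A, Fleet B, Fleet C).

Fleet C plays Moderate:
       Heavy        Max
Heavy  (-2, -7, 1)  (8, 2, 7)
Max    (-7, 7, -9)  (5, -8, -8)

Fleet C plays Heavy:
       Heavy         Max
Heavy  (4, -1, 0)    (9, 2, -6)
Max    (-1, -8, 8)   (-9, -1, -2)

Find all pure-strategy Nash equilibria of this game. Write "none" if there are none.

Pure NE: (Heavy, Max, Moderate)

For each player, find the best response to each opponent profile; mutual best responses are the pure NE.
Fleet A against (Heavy, Moderate): payoffs -2, -7 → best response Heavy.
Fleet A against (Heavy, Heavy): payoffs 4, -1 → best response Heavy.
Fleet A against (Max, Moderate): payoffs 8, 5 → best response Heavy.
Fleet A against (Max, Heavy): payoffs 9, -9 → best response Heavy.
Fleet B against (Heavy, Moderate): payoffs -7, 2 → best response Max.
Fleet B against (Heavy, Heavy): payoffs -1, 2 → best response Max.
Fleet B against (Max, Moderate): payoffs 7, -8 → best response Heavy.
Fleet B against (Max, Heavy): payoffs -8, -1 → best response Max.
Fleet C against (Heavy, Heavy): payoffs 1, 0 → best response Moderate.
Fleet C against (Heavy, Max): payoffs 7, -6 → best response Moderate.
Fleet C against (Max, Heavy): payoffs -9, 8 → best response Heavy.
Fleet C against (Max, Max): payoffs -8, -2 → best response Heavy.
Mutual best responses: (Heavy, Max, Moderate).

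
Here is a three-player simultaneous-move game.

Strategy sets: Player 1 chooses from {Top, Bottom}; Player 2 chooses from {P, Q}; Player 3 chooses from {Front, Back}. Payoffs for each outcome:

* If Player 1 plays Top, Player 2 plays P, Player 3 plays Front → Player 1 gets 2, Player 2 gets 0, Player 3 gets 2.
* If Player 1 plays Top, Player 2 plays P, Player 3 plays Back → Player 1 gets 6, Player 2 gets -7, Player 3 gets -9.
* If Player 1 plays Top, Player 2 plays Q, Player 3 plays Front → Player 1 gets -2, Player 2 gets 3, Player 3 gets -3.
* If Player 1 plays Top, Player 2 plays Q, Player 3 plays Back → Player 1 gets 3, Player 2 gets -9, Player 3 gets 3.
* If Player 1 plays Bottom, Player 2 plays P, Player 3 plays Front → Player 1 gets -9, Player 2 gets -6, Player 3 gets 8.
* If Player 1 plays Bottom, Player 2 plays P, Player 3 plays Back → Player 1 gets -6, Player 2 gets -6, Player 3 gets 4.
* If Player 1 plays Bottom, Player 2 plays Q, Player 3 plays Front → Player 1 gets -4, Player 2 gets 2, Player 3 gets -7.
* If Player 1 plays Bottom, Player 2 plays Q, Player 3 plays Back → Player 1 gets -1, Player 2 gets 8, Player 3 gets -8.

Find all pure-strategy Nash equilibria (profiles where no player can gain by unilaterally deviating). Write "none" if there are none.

There is no pure-strategy Nash equilibrium.

Player 1 against (P, Front): payoffs 2, -9 → best response Top.
Player 1 against (P, Back): payoffs 6, -6 → best response Top.
Player 1 against (Q, Front): payoffs -2, -4 → best response Top.
Player 1 against (Q, Back): payoffs 3, -1 → best response Top.
Player 2 against (Top, Front): payoffs 0, 3 → best response Q.
Player 2 against (Top, Back): payoffs -7, -9 → best response P.
Player 2 against (Bottom, Front): payoffs -6, 2 → best response Q.
Player 2 against (Bottom, Back): payoffs -6, 8 → best response Q.
Player 3 against (Top, P): payoffs 2, -9 → best response Front.
Player 3 against (Top, Q): payoffs -3, 3 → best response Back.
Player 3 against (Bottom, P): payoffs 8, 4 → best response Front.
Player 3 against (Bottom, Q): payoffs -7, -8 → best response Front.
No profile is a mutual best response for all players.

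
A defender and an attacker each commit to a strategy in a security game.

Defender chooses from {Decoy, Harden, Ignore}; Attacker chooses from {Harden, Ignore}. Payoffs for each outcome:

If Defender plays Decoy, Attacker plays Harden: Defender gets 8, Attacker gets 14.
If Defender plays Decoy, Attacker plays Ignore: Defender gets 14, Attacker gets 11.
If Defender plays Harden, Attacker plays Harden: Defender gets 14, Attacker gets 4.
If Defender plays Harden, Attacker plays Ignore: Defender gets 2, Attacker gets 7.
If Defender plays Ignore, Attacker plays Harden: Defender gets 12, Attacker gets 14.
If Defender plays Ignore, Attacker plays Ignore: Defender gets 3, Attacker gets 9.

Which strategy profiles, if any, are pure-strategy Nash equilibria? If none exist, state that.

There is no pure-strategy Nash equilibrium.

(Decoy, Harden): Defender can switch to Harden (8 → 14). Not NE.
(Decoy, Ignore): Attacker can switch to Harden (11 → 14). Not NE.
(Harden, Harden): Attacker can switch to Ignore (4 → 7). Not NE.
(Harden, Ignore): Defender can switch to Decoy (2 → 14). Not NE.
(Ignore, Harden): Defender can switch to Harden (12 → 14). Not NE.
(Ignore, Ignore): Defender can switch to Decoy (3 → 14). Not NE.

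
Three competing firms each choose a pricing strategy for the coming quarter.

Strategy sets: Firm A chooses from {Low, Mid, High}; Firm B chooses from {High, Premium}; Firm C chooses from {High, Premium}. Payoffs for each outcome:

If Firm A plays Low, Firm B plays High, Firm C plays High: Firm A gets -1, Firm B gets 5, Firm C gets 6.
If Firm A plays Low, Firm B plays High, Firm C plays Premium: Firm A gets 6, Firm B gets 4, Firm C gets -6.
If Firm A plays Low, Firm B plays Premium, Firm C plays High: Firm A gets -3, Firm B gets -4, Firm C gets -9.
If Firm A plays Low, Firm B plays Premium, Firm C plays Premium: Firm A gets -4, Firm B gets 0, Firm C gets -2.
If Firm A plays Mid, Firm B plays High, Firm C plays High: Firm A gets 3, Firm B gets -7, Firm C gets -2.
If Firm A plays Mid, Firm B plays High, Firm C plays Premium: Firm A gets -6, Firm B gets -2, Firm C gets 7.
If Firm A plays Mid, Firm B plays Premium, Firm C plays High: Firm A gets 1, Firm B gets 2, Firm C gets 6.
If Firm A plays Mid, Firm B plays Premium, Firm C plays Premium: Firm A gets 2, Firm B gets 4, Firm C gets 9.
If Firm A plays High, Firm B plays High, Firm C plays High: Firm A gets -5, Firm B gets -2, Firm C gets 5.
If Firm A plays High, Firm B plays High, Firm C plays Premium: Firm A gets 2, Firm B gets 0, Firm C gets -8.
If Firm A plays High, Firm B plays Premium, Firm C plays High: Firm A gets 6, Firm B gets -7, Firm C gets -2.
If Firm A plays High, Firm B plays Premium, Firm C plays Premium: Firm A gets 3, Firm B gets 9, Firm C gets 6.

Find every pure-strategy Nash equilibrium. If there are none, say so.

Pure NE: (High, Premium, Premium)

Firm A against (High, High): payoffs -1, 3, -5 → best response Mid.
Firm A against (High, Premium): payoffs 6, -6, 2 → best response Low.
Firm A against (Premium, High): payoffs -3, 1, 6 → best response High.
Firm A against (Premium, Premium): payoffs -4, 2, 3 → best response High.
Firm B against (Low, High): payoffs 5, -4 → best response High.
Firm B against (Low, Premium): payoffs 4, 0 → best response High.
Firm B against (Mid, High): payoffs -7, 2 → best response Premium.
Firm B against (Mid, Premium): payoffs -2, 4 → best response Premium.
Firm B against (High, High): payoffs -2, -7 → best response High.
Firm B against (High, Premium): payoffs 0, 9 → best response Premium.
Firm C against (Low, High): payoffs 6, -6 → best response High.
Firm C against (Low, Premium): payoffs -9, -2 → best response Premium.
Firm C against (Mid, High): payoffs -2, 7 → best response Premium.
Firm C against (Mid, Premium): payoffs 6, 9 → best response Premium.
Firm C against (High, High): payoffs 5, -8 → best response High.
Firm C against (High, Premium): payoffs -2, 6 → best response Premium.
Mutual best responses: (High, Premium, Premium).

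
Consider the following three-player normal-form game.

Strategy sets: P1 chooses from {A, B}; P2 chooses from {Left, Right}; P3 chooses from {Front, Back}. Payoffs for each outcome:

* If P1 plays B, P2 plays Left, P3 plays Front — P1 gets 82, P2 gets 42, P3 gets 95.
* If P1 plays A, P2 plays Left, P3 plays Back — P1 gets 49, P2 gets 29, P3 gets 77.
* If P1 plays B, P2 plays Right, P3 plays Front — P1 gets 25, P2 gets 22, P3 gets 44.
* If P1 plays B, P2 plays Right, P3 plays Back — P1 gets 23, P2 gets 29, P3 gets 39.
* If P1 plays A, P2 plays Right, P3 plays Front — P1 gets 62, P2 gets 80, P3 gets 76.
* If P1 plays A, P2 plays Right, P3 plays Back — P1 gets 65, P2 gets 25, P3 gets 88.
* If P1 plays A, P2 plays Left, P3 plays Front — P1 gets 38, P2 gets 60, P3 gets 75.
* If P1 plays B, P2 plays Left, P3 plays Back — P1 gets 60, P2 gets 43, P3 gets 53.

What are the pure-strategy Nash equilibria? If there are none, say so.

P1 against (Left, Front): payoffs 38, 82 → best response B.
P1 against (Left, Back): payoffs 49, 60 → best response B.
P1 against (Right, Front): payoffs 62, 25 → best response A.
P1 against (Right, Back): payoffs 65, 23 → best response A.
P2 against (A, Front): payoffs 60, 80 → best response Right.
P2 against (A, Back): payoffs 29, 25 → best response Left.
P2 against (B, Front): payoffs 42, 22 → best response Left.
P2 against (B, Back): payoffs 43, 29 → best response Left.
P3 against (A, Left): payoffs 75, 77 → best response Back.
P3 against (A, Right): payoffs 76, 88 → best response Back.
P3 against (B, Left): payoffs 95, 53 → best response Front.
P3 against (B, Right): payoffs 44, 39 → best response Front.
Mutual best responses: (B, Left, Front).

(B, Left, Front)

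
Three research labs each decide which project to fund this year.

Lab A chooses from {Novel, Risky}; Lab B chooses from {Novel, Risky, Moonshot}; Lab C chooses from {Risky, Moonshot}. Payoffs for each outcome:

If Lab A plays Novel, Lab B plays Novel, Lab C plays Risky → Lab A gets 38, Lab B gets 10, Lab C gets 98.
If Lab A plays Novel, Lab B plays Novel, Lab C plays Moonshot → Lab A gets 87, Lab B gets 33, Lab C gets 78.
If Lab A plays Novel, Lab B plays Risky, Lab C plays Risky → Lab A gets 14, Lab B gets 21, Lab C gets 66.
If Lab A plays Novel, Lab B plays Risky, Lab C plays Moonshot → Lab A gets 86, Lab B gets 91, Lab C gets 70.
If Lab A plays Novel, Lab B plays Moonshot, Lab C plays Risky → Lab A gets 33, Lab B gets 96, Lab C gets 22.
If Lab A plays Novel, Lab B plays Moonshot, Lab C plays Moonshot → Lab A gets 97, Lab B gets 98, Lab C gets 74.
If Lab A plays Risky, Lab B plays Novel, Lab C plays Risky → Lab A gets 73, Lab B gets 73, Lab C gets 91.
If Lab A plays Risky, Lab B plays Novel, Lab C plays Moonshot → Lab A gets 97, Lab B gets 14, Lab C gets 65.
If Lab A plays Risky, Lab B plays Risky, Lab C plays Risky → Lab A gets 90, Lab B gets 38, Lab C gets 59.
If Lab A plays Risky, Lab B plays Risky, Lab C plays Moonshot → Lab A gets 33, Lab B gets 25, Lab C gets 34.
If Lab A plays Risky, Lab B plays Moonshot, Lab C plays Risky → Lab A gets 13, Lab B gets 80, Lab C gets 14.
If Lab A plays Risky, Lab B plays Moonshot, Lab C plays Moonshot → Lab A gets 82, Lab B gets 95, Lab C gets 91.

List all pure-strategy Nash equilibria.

(Novel, Moonshot, Moonshot)

For each strategy profile, look for a profitable unilateral deviation.
(Novel, Novel, Risky): Lab A can switch to Risky (38 → 73). Not NE.
(Novel, Novel, Moonshot): Lab A can switch to Risky (87 → 97). Not NE.
(Novel, Risky, Risky): Lab A can switch to Risky (14 → 90). Not NE.
(Novel, Risky, Moonshot): Lab B can switch to Moonshot (91 → 98). Not NE.
(Novel, Moonshot, Risky): Lab C can switch to Moonshot (22 → 74). Not NE.
(Novel, Moonshot, Moonshot): Lab A gets 97, best alternative 82; Lab B gets 98, best alternative 91; Lab C gets 74, best alternative 22. No profitable deviation — NE.
(Risky, Novel, Risky): Lab B can switch to Moonshot (73 → 80). Not NE.
(Risky, Novel, Moonshot): Lab B can switch to Risky (14 → 25). Not NE.
(Risky, Risky, Risky): Lab B can switch to Novel (38 → 73). Not NE.
(Risky, Risky, Moonshot): Lab A can switch to Novel (33 → 86). Not NE.
(Risky, Moonshot, Risky): Lab A can switch to Novel (13 → 33). Not NE.
(The remaining 1 profile has a profitable deviation by the same check.)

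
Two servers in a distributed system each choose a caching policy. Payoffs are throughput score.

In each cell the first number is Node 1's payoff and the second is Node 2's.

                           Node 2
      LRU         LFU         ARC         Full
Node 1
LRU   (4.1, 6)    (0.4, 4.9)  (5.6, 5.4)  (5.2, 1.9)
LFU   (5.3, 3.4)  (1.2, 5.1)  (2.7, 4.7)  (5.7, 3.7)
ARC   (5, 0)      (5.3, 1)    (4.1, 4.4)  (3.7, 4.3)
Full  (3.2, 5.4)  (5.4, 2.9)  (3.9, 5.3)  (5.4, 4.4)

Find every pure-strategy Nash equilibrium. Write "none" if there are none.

This game has no pure Nash equilibrium.

(LRU, LRU): Node 1 can switch to LFU (4.1 → 5.3). Not NE.
(LRU, LFU): Node 1 can switch to LFU (0.4 → 1.2). Not NE.
(LRU, ARC): Node 2 can switch to LRU (5.4 → 6). Not NE.
(LRU, Full): Node 1 can switch to LFU (5.2 → 5.7). Not NE.
(LFU, LRU): Node 2 can switch to LFU (3.4 → 5.1). Not NE.
(LFU, LFU): Node 1 can switch to ARC (1.2 → 5.3). Not NE.
(LFU, ARC): Node 1 can switch to LRU (2.7 → 5.6). Not NE.
(LFU, Full): Node 2 can switch to LFU (3.7 → 5.1). Not NE.
(ARC, LRU): Node 1 can switch to LFU (5 → 5.3). Not NE.
(ARC, LFU): Node 1 can switch to Full (5.3 → 5.4). Not NE.
(The remaining 6 profiles each have a profitable deviation by the same check.)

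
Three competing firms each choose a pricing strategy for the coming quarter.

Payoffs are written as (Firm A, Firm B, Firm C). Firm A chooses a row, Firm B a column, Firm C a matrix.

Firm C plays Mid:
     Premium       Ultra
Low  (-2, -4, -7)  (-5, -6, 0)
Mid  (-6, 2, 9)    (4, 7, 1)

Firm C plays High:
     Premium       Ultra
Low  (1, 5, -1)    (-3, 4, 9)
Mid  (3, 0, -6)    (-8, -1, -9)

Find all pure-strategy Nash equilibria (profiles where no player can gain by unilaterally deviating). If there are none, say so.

The unique pure-strategy Nash equilibrium is (Mid, Ultra, Mid).

(Low, Premium, Mid): Firm C can switch to High (-7 → -1). Not NE.
(Low, Premium, High): Firm A can switch to Mid (1 → 3). Not NE.
(Low, Ultra, Mid): Firm A can switch to Mid (-5 → 4). Not NE.
(Low, Ultra, High): Firm B can switch to Premium (4 → 5). Not NE.
(Mid, Premium, Mid): Firm A can switch to Low (-6 → -2). Not NE.
(Mid, Premium, High): Firm C can switch to Mid (-6 → 9). Not NE.
(Mid, Ultra, Mid): Firm A gets 4, best alternative -5; Firm B gets 7, best alternative 2; Firm C gets 1, best alternative -9. No profitable deviation — NE.
(Mid, Ultra, High): Firm A can switch to Low (-8 → -3). Not NE.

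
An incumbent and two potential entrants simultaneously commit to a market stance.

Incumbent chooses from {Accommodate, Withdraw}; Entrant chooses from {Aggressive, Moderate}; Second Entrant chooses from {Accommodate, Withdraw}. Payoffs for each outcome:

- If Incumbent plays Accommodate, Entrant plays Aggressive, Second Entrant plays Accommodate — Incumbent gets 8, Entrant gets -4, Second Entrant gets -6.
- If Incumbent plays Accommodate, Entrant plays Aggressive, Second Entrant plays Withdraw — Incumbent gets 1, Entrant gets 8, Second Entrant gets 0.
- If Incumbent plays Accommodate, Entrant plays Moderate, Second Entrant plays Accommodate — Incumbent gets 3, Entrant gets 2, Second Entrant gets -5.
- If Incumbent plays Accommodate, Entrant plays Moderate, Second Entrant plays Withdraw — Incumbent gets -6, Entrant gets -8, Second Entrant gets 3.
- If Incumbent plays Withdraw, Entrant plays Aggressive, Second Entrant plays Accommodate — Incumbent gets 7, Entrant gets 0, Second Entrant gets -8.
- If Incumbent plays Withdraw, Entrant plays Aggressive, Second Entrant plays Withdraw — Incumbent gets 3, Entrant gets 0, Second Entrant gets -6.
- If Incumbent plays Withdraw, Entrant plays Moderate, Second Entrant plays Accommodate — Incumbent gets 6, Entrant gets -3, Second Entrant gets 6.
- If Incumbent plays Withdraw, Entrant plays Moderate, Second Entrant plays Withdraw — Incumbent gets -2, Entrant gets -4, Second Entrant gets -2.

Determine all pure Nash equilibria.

Incumbent against (Aggressive, Accommodate): payoffs 8, 7 → best response Accommodate.
Incumbent against (Aggressive, Withdraw): payoffs 1, 3 → best response Withdraw.
Incumbent against (Moderate, Accommodate): payoffs 3, 6 → best response Withdraw.
Incumbent against (Moderate, Withdraw): payoffs -6, -2 → best response Withdraw.
Entrant against (Accommodate, Accommodate): payoffs -4, 2 → best response Moderate.
Entrant against (Accommodate, Withdraw): payoffs 8, -8 → best response Aggressive.
Entrant against (Withdraw, Accommodate): payoffs 0, -3 → best response Aggressive.
Entrant against (Withdraw, Withdraw): payoffs 0, -4 → best response Aggressive.
Second Entrant against (Accommodate, Aggressive): payoffs -6, 0 → best response Withdraw.
Second Entrant against (Accommodate, Moderate): payoffs -5, 3 → best response Withdraw.
Second Entrant against (Withdraw, Aggressive): payoffs -8, -6 → best response Withdraw.
Second Entrant against (Withdraw, Moderate): payoffs 6, -2 → best response Accommodate.
Mutual best responses: (Withdraw, Aggressive, Withdraw).

Pure NE: (Withdraw, Aggressive, Withdraw)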